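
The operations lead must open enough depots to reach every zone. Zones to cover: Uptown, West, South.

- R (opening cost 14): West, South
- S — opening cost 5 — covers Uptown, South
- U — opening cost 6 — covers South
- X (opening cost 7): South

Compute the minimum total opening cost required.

Choose R and S: together they cover Uptown, West, South — every zone.
Total opening cost: 14 + 5 = 19.
No cover costs less than 19.

19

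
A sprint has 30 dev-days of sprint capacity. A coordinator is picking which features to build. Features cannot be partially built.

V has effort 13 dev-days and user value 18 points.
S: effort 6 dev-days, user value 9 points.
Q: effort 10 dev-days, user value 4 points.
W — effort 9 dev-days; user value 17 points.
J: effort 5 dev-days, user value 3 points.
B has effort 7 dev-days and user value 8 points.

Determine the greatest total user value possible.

Take V, S, and W: effort 13 + 6 + 9 = 28 ≤ 30, user value 18 + 9 + 17 = 44.
No other feasible combination does better.

44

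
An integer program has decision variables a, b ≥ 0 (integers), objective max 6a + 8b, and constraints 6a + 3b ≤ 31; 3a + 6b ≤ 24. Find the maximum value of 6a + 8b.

The continuous relaxation peaks at (4.22, 1.89) with value 40.44; rounding to a feasible lattice point costs some objective.
(a,b)=(4,2): 6·4+3·2=30≤31, 3·4+6·2=24≤24, objective 40.
(a,b)=(3,2): 6·3+3·2=24≤31, 3·3+6·2=21≤24, objective 34.
(a,b)=(4,1): 6·4+3·1=27≤31, 3·4+6·1=18≤24, objective 32.
(a,b)=(5,0): 6·5+3·0=30≤31, 3·5+6·0=15≤24, objective 30.
Maximum is 40 at (a,b)=(4,2).

40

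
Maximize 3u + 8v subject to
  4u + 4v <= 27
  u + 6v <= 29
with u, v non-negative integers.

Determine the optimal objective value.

38

(u,v)=(2,4): 4·2+4·4=24≤27, 1·2+6·4=26≤29, objective 38.
(u,v)=(1,4): 4·1+4·4=20≤27, 1·1+6·4=25≤29, objective 35.
(u,v)=(3,3): 4·3+4·3=24≤27, 1·3+6·3=21≤29, objective 33.
The best lattice point is (2,4), giving 38.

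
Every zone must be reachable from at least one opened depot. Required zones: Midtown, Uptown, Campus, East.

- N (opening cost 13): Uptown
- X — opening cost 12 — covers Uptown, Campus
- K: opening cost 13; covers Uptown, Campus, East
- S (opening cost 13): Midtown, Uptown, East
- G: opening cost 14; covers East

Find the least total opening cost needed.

25

The greedy cost-per-new-zone heuristic would pick K and S for 26, but a cheaper cover exists.
Choose X and S: together they cover Midtown, Uptown, Campus, East — every zone.
Total opening cost: 12 + 13 = 25.
No cover costs less than 25.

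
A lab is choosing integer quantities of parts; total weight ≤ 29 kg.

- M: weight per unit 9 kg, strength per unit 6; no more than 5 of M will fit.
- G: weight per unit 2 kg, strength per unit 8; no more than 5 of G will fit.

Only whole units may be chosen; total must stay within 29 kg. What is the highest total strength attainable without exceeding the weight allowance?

52

This is a bounded integer knapsack.
G has the best ratio (8/2); taking only G gives at most 5×8 = 40 (stopped by the supply cap of 5).
Mixing does better — 2×M and 5×G: weight 28 ≤ 29, strength 2·6 + 5·8 = 52.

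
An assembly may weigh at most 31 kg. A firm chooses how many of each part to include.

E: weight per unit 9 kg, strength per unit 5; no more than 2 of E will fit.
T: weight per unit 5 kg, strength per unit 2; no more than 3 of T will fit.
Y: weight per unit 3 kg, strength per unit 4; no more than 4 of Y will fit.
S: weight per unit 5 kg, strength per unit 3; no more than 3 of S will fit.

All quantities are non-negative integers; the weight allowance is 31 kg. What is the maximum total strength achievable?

27

This is a bounded integer knapsack.
1×E, 1×T, 4×Y, and 1×S: weight 31 ≤ 31, strength 1·5 + 1·2 + 4·4 + 1·3 = 26.
1×E, 4×Y, and 2×S: weight 31 ≤ 31, strength 1·5 + 4·4 + 2·3 = 27.
Best is 27.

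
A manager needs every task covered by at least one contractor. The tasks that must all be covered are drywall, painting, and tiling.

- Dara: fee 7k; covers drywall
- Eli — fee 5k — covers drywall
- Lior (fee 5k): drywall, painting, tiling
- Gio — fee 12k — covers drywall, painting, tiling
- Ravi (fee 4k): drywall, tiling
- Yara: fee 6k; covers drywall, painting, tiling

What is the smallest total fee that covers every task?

Lior alone covers drywall, painting, tiling — every task.
Total fee: 5.
No cover costs less than 5.

5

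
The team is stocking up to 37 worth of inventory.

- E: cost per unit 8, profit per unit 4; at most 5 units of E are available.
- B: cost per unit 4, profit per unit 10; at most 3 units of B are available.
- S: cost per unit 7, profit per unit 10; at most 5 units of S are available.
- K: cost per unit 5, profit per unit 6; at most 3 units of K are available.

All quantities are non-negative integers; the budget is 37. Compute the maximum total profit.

62

2×B and 4×S: cost 36 ≤ 37, profit 2·10 + 4·10 = 60.
3×B, 2×S, and 2×K: cost 36 ≤ 37, profit 3·10 + 2·10 + 2·6 = 62.
Best is 62.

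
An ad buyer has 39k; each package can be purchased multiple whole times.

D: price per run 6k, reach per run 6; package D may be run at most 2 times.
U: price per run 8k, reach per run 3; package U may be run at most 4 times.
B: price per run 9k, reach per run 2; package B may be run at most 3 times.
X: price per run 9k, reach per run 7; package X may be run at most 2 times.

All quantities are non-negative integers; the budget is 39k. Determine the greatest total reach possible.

2×D, 1×B, and 2×X: price 39 ≤ 39, reach 2·6 + 1·2 + 2·7 = 28.
2×D, 1×U, and 2×X: price 38 ≤ 39, reach 2·6 + 1·3 + 2·7 = 29.
Best is 29.

29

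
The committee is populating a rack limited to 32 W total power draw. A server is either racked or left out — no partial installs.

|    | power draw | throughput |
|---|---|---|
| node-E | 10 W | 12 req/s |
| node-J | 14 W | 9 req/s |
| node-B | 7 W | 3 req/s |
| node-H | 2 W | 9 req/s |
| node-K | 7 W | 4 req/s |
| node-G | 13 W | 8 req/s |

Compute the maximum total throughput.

Allowing fractional choices, the relaxed optimum would be about 33.7, but servers are indivisible.
node-E + node-J + node-H: power draw 10 + 14 + 2 = 26 ≤ 32, throughput 12 + 9 + 9 = 30.
node-E + node-H + node-K + node-G: power draw 10 + 2 + 7 + 13 = 32 ≤ 32, throughput 12 + 9 + 4 + 8 = 33.
node-E + node-B + node-H + node-G: power draw 10 + 7 + 2 + 13 = 32 ≤ 32, throughput 12 + 3 + 9 + 8 = 32.
Best is node-E, node-H, node-K, and node-G with total throughput 33.

33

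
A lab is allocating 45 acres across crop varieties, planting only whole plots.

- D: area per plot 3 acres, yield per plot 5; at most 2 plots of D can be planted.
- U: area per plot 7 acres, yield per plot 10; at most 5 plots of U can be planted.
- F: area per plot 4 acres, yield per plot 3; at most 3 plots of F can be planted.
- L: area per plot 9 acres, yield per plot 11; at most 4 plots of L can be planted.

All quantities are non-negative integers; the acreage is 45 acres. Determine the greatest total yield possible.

63

2×D, 5×U, and 1×F: area 45 ≤ 45, yield 2·5 + 5·10 + 1·3 = 63.
2×D, 3×U, and 2×L: area 45 ≤ 45, yield 2·5 + 3·10 + 2·11 = 62.
Best is 63.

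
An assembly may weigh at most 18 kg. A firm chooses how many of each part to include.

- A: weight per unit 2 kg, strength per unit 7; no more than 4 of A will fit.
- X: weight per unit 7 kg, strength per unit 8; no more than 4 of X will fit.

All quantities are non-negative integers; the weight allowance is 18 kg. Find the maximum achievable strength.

This is a bounded integer knapsack.
2×A and 2×X: weight 18 ≤ 18, strength 2·7 + 2·8 = 30.
4×A and 1×X: weight 15 ≤ 18, strength 4·7 + 1·8 = 36.
Best is 36.

36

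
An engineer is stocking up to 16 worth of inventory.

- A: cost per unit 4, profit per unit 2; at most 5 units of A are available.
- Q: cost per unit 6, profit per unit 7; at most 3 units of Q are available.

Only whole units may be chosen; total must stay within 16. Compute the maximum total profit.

16

1×A and 2×Q: cost 16 ≤ 16, profit 1·2 + 2·7 = 16.
2×Q: cost 12 ≤ 16, profit 2·7 = 14.
Best is 16.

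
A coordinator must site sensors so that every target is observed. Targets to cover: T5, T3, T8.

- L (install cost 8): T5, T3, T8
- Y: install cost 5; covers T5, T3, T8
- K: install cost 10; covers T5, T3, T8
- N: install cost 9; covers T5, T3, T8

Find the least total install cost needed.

5

This is an integer covering problem.
Y alone covers T5, T3, T8 — every target.
Total install cost: 5.
No cover costs less than 5.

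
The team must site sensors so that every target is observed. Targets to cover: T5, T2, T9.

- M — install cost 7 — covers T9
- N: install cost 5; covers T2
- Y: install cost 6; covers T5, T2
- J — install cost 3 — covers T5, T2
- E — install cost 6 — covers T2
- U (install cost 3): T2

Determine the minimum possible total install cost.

10

This is an integer covering problem.
Choose M and J: together they cover T5, T2, T9 — every target.
Total install cost: 7 + 3 = 10.
No cover costs less than 10.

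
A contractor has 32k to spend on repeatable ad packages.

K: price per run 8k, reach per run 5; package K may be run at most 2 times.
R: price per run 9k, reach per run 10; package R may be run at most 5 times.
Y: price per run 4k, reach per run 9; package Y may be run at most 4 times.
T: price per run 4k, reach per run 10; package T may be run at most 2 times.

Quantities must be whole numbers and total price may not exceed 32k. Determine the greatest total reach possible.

61

This is a bounded integer knapsack.
T has the best ratio (10/4); taking only T gives at most 2×10 = 20 (stopped by the supply cap of 2).
Mixing does better — 1×K, 4×Y, and 2×T: price 32 ≤ 32, reach 1·5 + 4·9 + 2·10 = 61.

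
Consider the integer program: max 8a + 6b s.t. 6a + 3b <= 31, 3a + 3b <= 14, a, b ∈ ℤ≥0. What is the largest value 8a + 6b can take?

32

(a,b)=(4,0) is feasible, giving 32.
(a,b)=(3,1) is feasible, giving 30.
(a,b)=(3,0) is feasible, giving 24.
Maximum is 32 at (a,b)=(4,0).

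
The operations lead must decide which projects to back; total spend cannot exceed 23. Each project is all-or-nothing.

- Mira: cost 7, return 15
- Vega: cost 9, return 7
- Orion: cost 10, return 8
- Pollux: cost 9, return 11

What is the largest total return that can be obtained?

26

Allowing fractional choices, the relaxed optimum would be about 31.6, but projects are indivisible.
Mira + Vega: cost 7 + 9 = 16 ≤ 23, return 15 + 7 = 22.
Mira + Orion: cost 7 + 10 = 17 ≤ 23, return 15 + 8 = 23.
Mira + Pollux: cost 7 + 9 = 16 ≤ 23, return 15 + 11 = 26.
Best is Mira and Pollux with total return 26.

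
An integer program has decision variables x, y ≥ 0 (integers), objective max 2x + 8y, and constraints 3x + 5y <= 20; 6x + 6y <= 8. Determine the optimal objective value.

Relaxing integrality, the LP optimum is 10.67 at (x,y) = (0, 1.33), which is not an integer point.
(x,y)=(0,1): 3·0+5·1=5≤20, 6·0+6·1=6≤8, objective 8.
(x,y)=(1,0): 3·1+5·0=3≤20, 6·1+6·0=6≤8, objective 2.
The best lattice point is (0,1), giving 8.

8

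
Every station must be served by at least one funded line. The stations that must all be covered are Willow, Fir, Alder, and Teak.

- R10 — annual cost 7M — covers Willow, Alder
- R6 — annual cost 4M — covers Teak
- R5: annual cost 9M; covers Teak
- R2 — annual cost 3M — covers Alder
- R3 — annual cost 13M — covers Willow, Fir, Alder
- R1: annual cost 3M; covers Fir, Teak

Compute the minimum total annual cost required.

10

This is an integer covering problem.
The greedy cost-per-new-station heuristic would pick R1, R2, and R10 for 13, but a cheaper cover exists.
Choose R10 and R1: together they cover Willow, Fir, Alder, Teak — every station.
Total annual cost: 7 + 3 = 10.
No cover costs less than 10.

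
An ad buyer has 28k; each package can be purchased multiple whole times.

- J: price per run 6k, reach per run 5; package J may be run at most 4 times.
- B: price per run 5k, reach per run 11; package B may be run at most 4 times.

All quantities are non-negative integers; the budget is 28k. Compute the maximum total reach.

49

This is a bounded integer knapsack.
B has the best ratio (11/5); taking only B gives at most 4×11 = 44 (stopped by the supply cap of 4).
Mixing does better — 1×J and 4×B: price 26 ≤ 28, reach 1·5 + 4·11 = 49.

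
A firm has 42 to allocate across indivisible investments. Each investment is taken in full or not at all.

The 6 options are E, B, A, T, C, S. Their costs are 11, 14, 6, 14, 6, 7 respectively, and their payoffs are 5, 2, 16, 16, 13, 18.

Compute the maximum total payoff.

63

Treat it as a binary knapsack problem.
Take A, T, C, and S: cost 6 + 14 + 6 + 7 = 33 ≤ 42, payoff 16 + 16 + 13 + 18 = 63.
No other feasible combination does better.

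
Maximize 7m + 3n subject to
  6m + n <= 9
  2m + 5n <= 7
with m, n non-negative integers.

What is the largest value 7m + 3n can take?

10

(m,n)=(1,1): 6·1+1·1=7≤9, 2·1+5·1=7≤7, objective 10.
(m,n)=(1,0): 6·1+1·0=6≤9, 2·1+5·0=2≤7, objective 7.
(m,n)=(0,1): 6·0+1·1=1≤9, 2·0+5·1=5≤7, objective 3.
No feasible integer point exceeds 10.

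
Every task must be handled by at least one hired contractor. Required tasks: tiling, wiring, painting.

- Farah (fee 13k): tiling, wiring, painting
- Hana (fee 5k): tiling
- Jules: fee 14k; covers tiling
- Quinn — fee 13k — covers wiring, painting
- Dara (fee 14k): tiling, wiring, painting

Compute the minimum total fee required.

13

Farah alone covers tiling, wiring, painting — every task.
Total fee: 13.
No cover costs less than 13.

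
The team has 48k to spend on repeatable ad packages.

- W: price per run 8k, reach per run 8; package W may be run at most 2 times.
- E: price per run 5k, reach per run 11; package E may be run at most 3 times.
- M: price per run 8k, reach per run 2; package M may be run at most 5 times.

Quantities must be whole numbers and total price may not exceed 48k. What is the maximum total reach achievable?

2×W, 3×E, and 2×M: price 47 ≤ 48, reach 2·8 + 3·11 + 2·2 = 53.
2×W, 3×E, and 1×M: price 39 ≤ 48, reach 2·8 + 3·11 + 1·2 = 51.
Best is 53.

53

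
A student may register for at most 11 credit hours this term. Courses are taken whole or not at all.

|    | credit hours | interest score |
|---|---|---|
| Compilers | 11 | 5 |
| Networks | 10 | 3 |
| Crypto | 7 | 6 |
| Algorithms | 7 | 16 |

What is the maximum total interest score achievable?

16

This is a 0-1 knapsack instance.
Allowing fractional choices, the relaxed optimum would be about 19.4, but courses are indivisible.
Crypto: credit hours 7 ≤ 11, interest score 6.
Algorithms: credit hours 7 ≤ 11, interest score 16.
Best is Algorithms with total interest score 16.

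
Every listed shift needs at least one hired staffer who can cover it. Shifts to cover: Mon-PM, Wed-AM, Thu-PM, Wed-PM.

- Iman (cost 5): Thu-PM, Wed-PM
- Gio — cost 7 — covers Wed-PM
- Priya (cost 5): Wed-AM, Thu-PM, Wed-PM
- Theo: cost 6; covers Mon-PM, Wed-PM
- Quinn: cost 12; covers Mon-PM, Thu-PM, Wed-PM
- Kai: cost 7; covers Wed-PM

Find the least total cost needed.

Choose Priya and Theo: together they cover Mon-PM, Wed-AM, Thu-PM, Wed-PM — every shift.
Total cost: 5 + 6 = 11.
No cover costs less than 11.

11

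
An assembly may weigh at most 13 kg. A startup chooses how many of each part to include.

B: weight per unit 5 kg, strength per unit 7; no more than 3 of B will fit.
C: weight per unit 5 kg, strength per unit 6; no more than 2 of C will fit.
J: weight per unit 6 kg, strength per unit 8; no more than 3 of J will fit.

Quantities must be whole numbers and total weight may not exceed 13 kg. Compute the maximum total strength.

This is a bounded integer knapsack.
1×B and 1×J: weight 11 ≤ 13, strength 1·7 + 1·8 = 15.
2×J: weight 12 ≤ 13, strength 2·8 = 16.
Best is 16.

16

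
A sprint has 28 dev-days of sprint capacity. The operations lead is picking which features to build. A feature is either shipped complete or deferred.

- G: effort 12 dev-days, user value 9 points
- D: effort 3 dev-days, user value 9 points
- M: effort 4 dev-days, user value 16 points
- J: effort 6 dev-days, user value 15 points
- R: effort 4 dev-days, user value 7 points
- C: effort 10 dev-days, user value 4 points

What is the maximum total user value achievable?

Treat it as a binary knapsack problem.
Allowing fractional choices, the relaxed optimum would be about 55.2, but features are indivisible.
D + M + J + R: effort 3 + 4 + 6 + 4 = 17 ≤ 28, user value 9 + 16 + 15 + 7 = 47.
G + D + M + J: effort 12 + 3 + 4 + 6 = 25 ≤ 28, user value 9 + 9 + 16 + 15 = 49.
D + M + J + R + C: effort 3 + 4 + 6 + 4 + 10 = 27 ≤ 28, user value 9 + 16 + 15 + 7 + 4 = 51.
Best is D, M, J, R, and C with total user value 51.

51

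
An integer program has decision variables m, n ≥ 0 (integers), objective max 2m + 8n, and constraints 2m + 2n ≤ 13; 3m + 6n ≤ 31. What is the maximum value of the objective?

40

The continuous relaxation peaks at (0, 5.17) with value 41.33; rounding to a feasible lattice point costs some objective.
(m,n)=(0,5): 2·0+2·5=10≤13, 3·0+6·5=30≤31, objective 40.
(m,n)=(1,4): 2·1+2·4=10≤13, 3·1+6·4=27≤31, objective 34.
(m,n)=(0,4): 2·0+2·4=8≤13, 3·0+6·4=24≤31, objective 32.
The best lattice point is (0,5), giving 40.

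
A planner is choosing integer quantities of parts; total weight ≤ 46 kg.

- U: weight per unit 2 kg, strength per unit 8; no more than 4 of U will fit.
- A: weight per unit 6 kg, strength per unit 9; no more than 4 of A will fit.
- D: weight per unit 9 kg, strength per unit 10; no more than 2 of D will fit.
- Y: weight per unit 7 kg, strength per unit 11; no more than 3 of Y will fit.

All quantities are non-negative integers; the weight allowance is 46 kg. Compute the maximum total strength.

This is a bounded integer knapsack.
Take 4×U, 4×A, and 2×Y: weight 46 ≤ 46, strength 4·8 + 4·9 + 2·11 = 90.
U has the best ratio (8/2) and is taken to its limit of 4; remaining capacity is filled optimally with the others.

90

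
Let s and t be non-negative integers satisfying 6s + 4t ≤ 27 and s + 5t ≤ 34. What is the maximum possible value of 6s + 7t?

The continuous relaxation peaks at (0, 6.75) with value 47.25; rounding to a feasible lattice point costs some objective.
(s,t)=(0,6): 6·0+4·6=24≤27, 1·0+5·6=30≤34, objective 42.
(s,t)=(1,5): 6·1+4·5=26≤27, 1·1+5·5=26≤34, objective 41.
(s,t)=(0,5): 6·0+4·5=20≤27, 1·0+5·5=25≤34, objective 35.
The best lattice point is (0,6), giving 42.

42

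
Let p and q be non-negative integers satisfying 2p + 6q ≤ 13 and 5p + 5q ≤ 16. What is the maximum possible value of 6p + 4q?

18

(p,q)=(3,0): 2·3+6·0=6≤13, 5·3+5·0=15≤16, objective 18.
(p,q)=(2,1): 2·2+6·1=10≤13, 5·2+5·1=15≤16, objective 16.
(p,q)=(2,0): 2·2+6·0=4≤13, 5·2+5·0=10≤16, objective 12.
Maximum is 18 at (p,q)=(3,0).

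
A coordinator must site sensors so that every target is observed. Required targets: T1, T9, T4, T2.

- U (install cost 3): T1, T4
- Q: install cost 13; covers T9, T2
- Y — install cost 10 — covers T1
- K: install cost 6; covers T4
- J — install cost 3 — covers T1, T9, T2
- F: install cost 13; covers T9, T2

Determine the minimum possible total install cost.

Choose U and J: together they cover T1, T9, T4, T2 — every target.
Total install cost: 3 + 3 = 6.
No cover costs less than 6.

6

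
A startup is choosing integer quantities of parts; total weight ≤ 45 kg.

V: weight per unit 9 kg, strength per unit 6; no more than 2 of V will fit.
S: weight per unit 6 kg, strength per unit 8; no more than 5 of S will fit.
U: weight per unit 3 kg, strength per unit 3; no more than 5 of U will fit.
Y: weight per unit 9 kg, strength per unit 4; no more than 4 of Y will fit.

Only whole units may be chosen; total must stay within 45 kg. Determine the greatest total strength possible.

55

5×S and 5×U: weight 45 ≤ 45, strength 5·8 + 5·3 = 55.
5×S and 4×U: weight 42 ≤ 45, strength 5·8 + 4·3 = 52.
Best is 55.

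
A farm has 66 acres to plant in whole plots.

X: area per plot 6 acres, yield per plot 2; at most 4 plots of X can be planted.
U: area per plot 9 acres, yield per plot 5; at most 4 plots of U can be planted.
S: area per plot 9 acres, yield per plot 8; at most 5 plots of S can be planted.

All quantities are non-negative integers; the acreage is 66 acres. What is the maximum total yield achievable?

50

This is a bounded integer knapsack.
S has the best ratio (8/9); taking only S gives at most 5×8 = 40 (stopped by the supply cap of 5).
Mixing does better — 2×U and 5×S: area 63 ≤ 66, yield 2·5 + 5·8 = 50.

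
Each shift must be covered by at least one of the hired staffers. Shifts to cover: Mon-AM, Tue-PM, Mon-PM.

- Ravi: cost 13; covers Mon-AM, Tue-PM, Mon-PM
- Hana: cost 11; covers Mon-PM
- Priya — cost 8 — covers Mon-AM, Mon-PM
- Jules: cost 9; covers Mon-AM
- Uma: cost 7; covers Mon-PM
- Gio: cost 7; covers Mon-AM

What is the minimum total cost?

13

Ravi alone covers Mon-AM, Tue-PM, Mon-PM — every shift.
Total cost: 13.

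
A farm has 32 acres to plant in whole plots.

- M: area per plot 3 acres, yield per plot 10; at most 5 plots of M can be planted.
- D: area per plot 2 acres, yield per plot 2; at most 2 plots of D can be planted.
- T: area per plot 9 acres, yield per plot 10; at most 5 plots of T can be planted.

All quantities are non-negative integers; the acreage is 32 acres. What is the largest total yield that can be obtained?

64

M has the best ratio (10/3); taking only M gives at most 5×10 = 50 (stopped by the supply cap of 5).
Mixing does better — 5×M, 2×D, and 1×T: area 28 ≤ 32, yield 5·10 + 2·2 + 1·10 = 64.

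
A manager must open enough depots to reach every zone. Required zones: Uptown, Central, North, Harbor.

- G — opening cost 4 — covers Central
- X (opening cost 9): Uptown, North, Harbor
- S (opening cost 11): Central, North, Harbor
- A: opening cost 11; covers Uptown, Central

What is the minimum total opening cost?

This is a weighted set-cover instance.
Choose G and X: together they cover Uptown, Central, North, Harbor — every zone.
Total opening cost: 4 + 9 = 13.
No cover costs less than 13.

13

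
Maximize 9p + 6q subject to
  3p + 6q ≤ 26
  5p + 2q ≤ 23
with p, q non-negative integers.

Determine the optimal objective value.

42

Relaxing integrality, the LP optimum is 47.50 at (p,q) = (3.58, 2.54), which is not an integer point.
(p,q)=(4,1): 3·4+6·1=18≤26, 5·4+2·1=22≤23, objective 42.
(p,q)=(3,2): 3·3+6·2=21≤26, 5·3+2·2=19≤23, objective 39.
(p,q)=(4,0): 3·4+6·0=12≤26, 5·4+2·0=20≤23, objective 36.
Maximum is 42 at (p,q)=(4,1).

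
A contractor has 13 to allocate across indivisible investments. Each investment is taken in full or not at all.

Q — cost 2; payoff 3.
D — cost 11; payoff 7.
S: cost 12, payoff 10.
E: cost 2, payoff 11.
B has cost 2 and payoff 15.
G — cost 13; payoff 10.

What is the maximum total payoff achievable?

Take Q, E, and B: cost 2 + 2 + 2 = 6 ≤ 13, payoff 3 + 11 + 15 = 29.
No other feasible combination does better.

29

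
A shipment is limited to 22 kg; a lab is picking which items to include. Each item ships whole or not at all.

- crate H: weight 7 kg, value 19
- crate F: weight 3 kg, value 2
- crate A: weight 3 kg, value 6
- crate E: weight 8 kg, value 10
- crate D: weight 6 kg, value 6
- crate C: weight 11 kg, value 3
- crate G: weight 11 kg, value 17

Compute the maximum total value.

This is a 0-1 knapsack instance.
Take crate H, crate A, and crate G: weight 7 + 3 + 11 = 21 ≤ 22, value 19 + 6 + 17 = 42.
No other feasible combination does better.

42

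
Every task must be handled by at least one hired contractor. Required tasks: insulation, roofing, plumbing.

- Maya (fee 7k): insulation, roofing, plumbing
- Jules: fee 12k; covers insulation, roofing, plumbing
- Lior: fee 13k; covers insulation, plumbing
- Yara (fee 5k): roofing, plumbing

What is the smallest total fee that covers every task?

Maya alone covers insulation, roofing, plumbing — every task.
Total fee: 7.

7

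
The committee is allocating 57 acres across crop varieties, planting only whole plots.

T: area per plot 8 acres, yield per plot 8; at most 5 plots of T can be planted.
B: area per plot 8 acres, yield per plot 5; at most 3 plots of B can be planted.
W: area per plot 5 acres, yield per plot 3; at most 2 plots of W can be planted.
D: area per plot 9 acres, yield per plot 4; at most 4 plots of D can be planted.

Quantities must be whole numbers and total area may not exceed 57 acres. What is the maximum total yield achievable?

Take 5×T and 2×B: area 56 ≤ 57, yield 5·8 + 2·5 = 50.
T has the best ratio (8/8) and is taken to its limit of 5; remaining capacity is filled optimally with the others.

50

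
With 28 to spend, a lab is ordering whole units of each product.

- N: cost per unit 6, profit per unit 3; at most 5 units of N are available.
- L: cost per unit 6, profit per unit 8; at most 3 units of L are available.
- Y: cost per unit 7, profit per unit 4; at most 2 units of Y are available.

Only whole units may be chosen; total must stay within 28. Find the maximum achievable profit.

28

1×N and 3×L: cost 24 ≤ 28, profit 1·3 + 3·8 = 27.
3×L and 1×Y: cost 25 ≤ 28, profit 3·8 + 1·4 = 28.
Best is 28.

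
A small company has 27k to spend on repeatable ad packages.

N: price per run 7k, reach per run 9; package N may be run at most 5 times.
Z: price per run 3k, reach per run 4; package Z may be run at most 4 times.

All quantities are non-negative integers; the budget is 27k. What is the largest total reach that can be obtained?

3×N and 2×Z: price 27 ≤ 27, reach 3·9 + 2·4 = 35.
2×N and 4×Z: price 26 ≤ 27, reach 2·9 + 4·4 = 34.
Best is 35.

35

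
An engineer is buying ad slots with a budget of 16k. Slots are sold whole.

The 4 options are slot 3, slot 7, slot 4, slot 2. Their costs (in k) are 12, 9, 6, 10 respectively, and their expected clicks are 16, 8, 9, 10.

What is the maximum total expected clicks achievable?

Allowing fractional choices, the relaxed optimum would be about 22.3, but ad slots are indivisible.
slot 4 + slot 2: cost 6 + 10 = 16 ≤ 16, expected clicks 9 + 10 = 19.
slot 7 + slot 4: cost 9 + 6 = 15 ≤ 16, expected clicks 8 + 9 = 17.
slot 3: cost 12 ≤ 16, expected clicks 16.
Best is slot 4 and slot 2 with total expected clicks 19.

19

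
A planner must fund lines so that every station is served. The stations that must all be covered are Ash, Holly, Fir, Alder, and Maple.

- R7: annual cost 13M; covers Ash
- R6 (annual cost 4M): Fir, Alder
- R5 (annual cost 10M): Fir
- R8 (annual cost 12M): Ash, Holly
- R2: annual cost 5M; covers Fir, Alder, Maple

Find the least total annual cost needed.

17

Choose R8 and R2: together they cover Ash, Holly, Fir, Alder, Maple — every station.
Total annual cost: 12 + 5 = 17.
No cover costs less than 17.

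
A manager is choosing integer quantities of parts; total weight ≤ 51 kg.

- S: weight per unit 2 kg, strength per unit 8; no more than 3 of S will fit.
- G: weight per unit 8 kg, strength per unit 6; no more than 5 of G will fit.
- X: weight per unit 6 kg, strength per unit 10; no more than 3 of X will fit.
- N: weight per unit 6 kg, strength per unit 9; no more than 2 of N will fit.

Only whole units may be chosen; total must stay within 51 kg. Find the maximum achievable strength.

This is a bounded integer knapsack.
2×S, 2×G, 3×X, and 2×N: weight 50 ≤ 51, strength 2·8 + 2·6 + 3·10 + 2·9 = 76.
3×S, 1×G, 3×X, and 2×N: weight 44 ≤ 51, strength 3·8 + 1·6 + 3·10 + 2·9 = 78.
Best is 78.

78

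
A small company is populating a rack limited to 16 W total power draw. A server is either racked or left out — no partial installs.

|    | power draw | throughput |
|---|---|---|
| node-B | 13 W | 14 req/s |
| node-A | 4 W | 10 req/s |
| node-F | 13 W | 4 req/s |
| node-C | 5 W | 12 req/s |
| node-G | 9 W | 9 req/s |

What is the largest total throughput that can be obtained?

Treat it as a binary knapsack problem.
node-C + node-G: power draw 5 + 9 = 14 ≤ 16, throughput 12 + 9 = 21.
node-A + node-G: power draw 4 + 9 = 13 ≤ 16, throughput 10 + 9 = 19.
node-A + node-C: power draw 4 + 5 = 9 ≤ 16, throughput 10 + 12 = 22.
Best is node-A and node-C with total throughput 22.

22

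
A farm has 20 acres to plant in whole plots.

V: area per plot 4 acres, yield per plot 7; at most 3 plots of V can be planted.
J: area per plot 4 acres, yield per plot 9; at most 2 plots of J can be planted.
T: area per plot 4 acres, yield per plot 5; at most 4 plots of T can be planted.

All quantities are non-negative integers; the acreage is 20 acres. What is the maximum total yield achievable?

This is a bounded integer knapsack.
2×V, 2×J, and 1×T: area 20 ≤ 20, yield 2·7 + 2·9 + 1·5 = 37.
3×V and 2×J: area 20 ≤ 20, yield 3·7 + 2·9 = 39.
Best is 39.

39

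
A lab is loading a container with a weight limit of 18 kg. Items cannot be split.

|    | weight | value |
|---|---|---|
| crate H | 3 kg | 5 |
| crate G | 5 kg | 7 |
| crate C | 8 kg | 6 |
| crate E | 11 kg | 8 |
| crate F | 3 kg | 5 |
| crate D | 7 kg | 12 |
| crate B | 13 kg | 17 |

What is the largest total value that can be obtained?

29

This is a 0-1 knapsack instance.
Take crate H, crate G, crate F, and crate D: weight 3 + 5 + 3 + 7 = 18 ≤ 18, value 5 + 7 + 5 + 12 = 29.
No other feasible combination does better.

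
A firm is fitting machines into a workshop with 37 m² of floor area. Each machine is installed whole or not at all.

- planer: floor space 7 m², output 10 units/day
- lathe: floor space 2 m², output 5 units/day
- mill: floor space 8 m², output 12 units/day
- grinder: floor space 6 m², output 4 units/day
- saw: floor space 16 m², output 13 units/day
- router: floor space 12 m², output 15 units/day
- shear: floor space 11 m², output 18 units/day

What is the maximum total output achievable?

50

lathe + mill + router + shear: floor space 2 + 8 + 12 + 11 = 33 ≤ 37, output 5 + 12 + 15 + 18 = 50.
mill + grinder + router + shear: floor space 8 + 6 + 12 + 11 = 37 ≤ 37, output 12 + 4 + 15 + 18 = 49.
planer + lathe + mill + grinder + shear: floor space 7 + 2 + 8 + 6 + 11 = 34 ≤ 37, output 10 + 5 + 12 + 4 + 18 = 49.
Best is lathe, mill, router, and shear with total output 50.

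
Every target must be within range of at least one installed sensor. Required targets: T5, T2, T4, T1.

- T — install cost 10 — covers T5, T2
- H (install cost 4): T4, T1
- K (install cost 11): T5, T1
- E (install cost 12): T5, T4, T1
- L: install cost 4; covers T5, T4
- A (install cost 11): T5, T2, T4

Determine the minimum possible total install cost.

This is a weighted set-cover instance.
Choose T and H: together they cover T5, T2, T4, T1 — every target.
Total install cost: 10 + 4 = 14.

14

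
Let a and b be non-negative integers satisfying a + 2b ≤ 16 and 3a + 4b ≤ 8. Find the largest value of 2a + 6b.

(a,b)=(0,2) is feasible, giving 12.
(a,b)=(1,1) is feasible, giving 8.
(a,b)=(0,1) is feasible, giving 6.
Maximum is 12 at (a,b)=(0,2).

12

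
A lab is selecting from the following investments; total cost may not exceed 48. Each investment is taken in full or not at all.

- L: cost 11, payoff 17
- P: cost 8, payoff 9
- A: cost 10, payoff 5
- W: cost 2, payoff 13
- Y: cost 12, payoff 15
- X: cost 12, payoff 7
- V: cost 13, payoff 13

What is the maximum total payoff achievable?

Allowing fractional choices, the relaxed optimum would be about 68.2, but investments are indivisible.
L + P + W + Y + V: cost 11 + 8 + 2 + 12 + 13 = 46 ≤ 48, payoff 17 + 9 + 13 + 15 + 13 = 67.
L + A + W + Y + V: cost 11 + 10 + 2 + 12 + 13 = 48 ≤ 48, payoff 17 + 5 + 13 + 15 + 13 = 63.
L + P + W + Y + X: cost 11 + 8 + 2 + 12 + 12 = 45 ≤ 48, payoff 17 + 9 + 13 + 15 + 7 = 61.
Best is L, P, W, Y, and V with total payoff 67.

67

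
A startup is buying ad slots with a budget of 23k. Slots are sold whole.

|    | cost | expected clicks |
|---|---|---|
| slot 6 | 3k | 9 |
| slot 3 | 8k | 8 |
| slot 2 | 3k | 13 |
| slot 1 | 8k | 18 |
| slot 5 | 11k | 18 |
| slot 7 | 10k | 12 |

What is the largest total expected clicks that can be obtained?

49

This is a 0-1 knapsack instance.
Allowing fractional choices, the relaxed optimum would be about 54.7, but ad slots are indivisible.
slot 6 + slot 3 + slot 2 + slot 1: cost 3 + 8 + 3 + 8 = 22 ≤ 23, expected clicks 9 + 8 + 13 + 18 = 48.
slot 6 + slot 1 + slot 5: cost 3 + 8 + 11 = 22 ≤ 23, expected clicks 9 + 18 + 18 = 45.
slot 2 + slot 1 + slot 5: cost 3 + 8 + 11 = 22 ≤ 23, expected clicks 13 + 18 + 18 = 49.
Best is slot 2, slot 1, and slot 5 with total expected clicks 49.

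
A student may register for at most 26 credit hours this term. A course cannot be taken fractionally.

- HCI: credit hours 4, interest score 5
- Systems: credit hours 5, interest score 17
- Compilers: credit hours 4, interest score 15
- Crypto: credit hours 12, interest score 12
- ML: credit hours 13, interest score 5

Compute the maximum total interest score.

49

Allowing fractional choices, the relaxed optimum would be about 49.4, but courses are indivisible.
Systems + Compilers + Crypto: credit hours 5 + 4 + 12 = 21 ≤ 26, interest score 17 + 15 + 12 = 44.
HCI + Systems + Compilers + Crypto: credit hours 4 + 5 + 4 + 12 = 25 ≤ 26, interest score 5 + 17 + 15 + 12 = 49.
HCI + Systems + Compilers + ML: credit hours 4 + 5 + 4 + 13 = 26 ≤ 26, interest score 5 + 17 + 15 + 5 = 42.
Best is HCI, Systems, Compilers, and Crypto with total interest score 49.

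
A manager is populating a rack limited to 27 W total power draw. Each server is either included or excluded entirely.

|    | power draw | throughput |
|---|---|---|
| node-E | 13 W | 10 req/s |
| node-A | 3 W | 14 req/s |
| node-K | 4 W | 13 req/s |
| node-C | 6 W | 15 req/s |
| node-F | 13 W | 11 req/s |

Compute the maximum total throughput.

53

Allowing fractional choices, the relaxed optimum would be about 53.8, but servers are indivisible.
node-A + node-K + node-C + node-F: power draw 3 + 4 + 6 + 13 = 26 ≤ 27, throughput 14 + 13 + 15 + 11 = 53.
node-E + node-A + node-K + node-C: power draw 13 + 3 + 4 + 6 = 26 ≤ 27, throughput 10 + 14 + 13 + 15 = 52.
Best is node-A, node-K, node-C, and node-F with total throughput 53.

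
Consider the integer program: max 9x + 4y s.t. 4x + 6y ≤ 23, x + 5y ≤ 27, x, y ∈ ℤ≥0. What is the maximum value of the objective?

45

The continuous relaxation peaks at (5.75, 0) with value 51.75; rounding to a feasible lattice point costs some objective.
(x,y)=(5,0) is feasible, giving 45.
(x,y)=(4,1) is feasible, giving 40.
(x,y)=(4,0) is feasible, giving 36.
Maximum is 45 at (x,y)=(5,0).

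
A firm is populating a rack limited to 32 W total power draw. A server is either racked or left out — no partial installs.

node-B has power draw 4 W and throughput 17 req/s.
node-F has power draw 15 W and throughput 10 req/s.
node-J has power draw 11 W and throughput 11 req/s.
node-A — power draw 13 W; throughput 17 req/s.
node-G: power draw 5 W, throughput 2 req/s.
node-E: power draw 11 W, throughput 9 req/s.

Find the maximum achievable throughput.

45

Treat it as a binary knapsack problem.
Allowing fractional choices, the relaxed optimum would be about 48.3, but servers are indivisible.
node-B + node-A + node-E: power draw 4 + 13 + 11 = 28 ≤ 32, throughput 17 + 17 + 9 = 43.
node-B + node-F + node-A: power draw 4 + 15 + 13 = 32 ≤ 32, throughput 17 + 10 + 17 = 44.
node-B + node-J + node-A: power draw 4 + 11 + 13 = 28 ≤ 32, throughput 17 + 11 + 17 = 45.
Best is node-B, node-J, and node-A with total throughput 45.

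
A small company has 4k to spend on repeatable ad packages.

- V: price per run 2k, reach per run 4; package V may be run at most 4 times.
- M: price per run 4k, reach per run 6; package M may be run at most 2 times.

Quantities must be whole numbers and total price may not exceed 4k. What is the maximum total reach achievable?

V has the best ratio (4/2); taking only V gives at most 2×4 = 8 (stopped by the price limit).
Optimal: 2×V: price 4 ≤ 4, reach 2·4 = 8.

8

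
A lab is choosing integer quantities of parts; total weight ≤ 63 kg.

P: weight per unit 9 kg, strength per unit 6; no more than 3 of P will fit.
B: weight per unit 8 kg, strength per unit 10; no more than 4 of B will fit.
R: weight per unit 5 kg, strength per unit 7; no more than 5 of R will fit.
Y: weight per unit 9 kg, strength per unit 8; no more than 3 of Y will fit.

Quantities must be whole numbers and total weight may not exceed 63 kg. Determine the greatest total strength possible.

76

4×B, 4×R, and 1×Y: weight 61 ≤ 63, strength 4·10 + 4·7 + 1·8 = 76.
4×B and 5×R: weight 57 ≤ 63, strength 4·10 + 5·7 = 75.
Best is 76.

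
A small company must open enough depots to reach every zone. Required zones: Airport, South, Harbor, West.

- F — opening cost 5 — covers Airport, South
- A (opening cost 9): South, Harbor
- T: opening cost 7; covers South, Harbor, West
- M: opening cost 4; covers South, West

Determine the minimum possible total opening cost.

12

Choose F and T: together they cover Airport, South, Harbor, West — every zone.
Total opening cost: 5 + 7 = 12.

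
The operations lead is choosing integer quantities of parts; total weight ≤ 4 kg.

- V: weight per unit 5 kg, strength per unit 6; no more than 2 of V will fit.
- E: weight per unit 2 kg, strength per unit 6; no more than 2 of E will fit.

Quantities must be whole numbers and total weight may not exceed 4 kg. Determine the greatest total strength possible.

E has the best ratio (6/2); taking only E gives at most 2×6 = 12 (stopped by the weight limit).
Optimal: 2×E: weight 4 ≤ 4, strength 2·6 = 12.

12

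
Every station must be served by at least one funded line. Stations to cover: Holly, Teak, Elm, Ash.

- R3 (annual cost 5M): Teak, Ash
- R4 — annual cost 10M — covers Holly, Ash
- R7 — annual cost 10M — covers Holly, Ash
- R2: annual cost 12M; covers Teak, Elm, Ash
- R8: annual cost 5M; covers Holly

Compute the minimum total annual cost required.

17

The greedy cost-per-new-station heuristic would pick R3, R8, and R2 for 22, but a cheaper cover exists.
Choose R2 and R8: together they cover Holly, Teak, Elm, Ash — every station.
Total annual cost: 12 + 5 = 17.
No cover costs less than 17.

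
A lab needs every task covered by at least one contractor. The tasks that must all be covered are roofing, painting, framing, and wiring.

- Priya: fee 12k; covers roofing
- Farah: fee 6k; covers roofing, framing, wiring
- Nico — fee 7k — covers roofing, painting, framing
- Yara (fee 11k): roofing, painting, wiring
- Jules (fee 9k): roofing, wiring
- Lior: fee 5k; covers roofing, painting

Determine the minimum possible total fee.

11

Choose Farah and Lior: together they cover roofing, painting, framing, wiring — every task.
Total fee: 6 + 5 = 11.
No cover costs less than 11.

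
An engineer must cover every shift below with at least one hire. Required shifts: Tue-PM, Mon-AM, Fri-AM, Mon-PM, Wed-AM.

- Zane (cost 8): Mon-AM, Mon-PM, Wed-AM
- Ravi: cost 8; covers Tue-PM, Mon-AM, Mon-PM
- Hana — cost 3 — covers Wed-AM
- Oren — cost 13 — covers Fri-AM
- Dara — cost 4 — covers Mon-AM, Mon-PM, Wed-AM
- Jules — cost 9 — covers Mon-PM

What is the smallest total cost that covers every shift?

The greedy cost-per-new-shift heuristic would pick Dara, Ravi, and Oren for 25, but a cheaper cover exists.
Choose Ravi, Hana, and Oren: together they cover Tue-PM, Mon-AM, Fri-AM, Mon-PM, Wed-AM — every shift.
Total cost: 8 + 3 + 13 = 24.
No cover costs less than 24.

24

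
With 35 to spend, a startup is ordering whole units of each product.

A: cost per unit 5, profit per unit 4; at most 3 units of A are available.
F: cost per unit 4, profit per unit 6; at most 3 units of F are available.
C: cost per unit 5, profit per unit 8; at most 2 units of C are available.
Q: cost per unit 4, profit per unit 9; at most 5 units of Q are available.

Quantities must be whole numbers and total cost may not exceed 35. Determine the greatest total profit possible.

67

This is a bounded integer knapsack.
Q has the best ratio (9/4); taking only Q gives at most 5×9 = 45 (stopped by the supply cap of 5).
Mixing does better — 1×F, 2×C, and 5×Q: cost 34 ≤ 35, profit 1·6 + 2·8 + 5·9 = 67.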